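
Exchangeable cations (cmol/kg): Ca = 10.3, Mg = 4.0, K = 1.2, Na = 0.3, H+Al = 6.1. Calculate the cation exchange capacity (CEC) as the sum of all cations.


Step 1: CEC = Ca + Mg + K + Na + (H+Al)
Step 2: CEC = 10.3 + 4.0 + 1.2 + 0.3 + 6.1
Step 3: CEC = 21.9 cmol/kg

21.9


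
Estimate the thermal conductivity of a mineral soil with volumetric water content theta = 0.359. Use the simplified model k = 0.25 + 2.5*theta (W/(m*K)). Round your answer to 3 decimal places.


Step 1: k = 0.25 + 2.5 * theta
Step 2: k = 0.25 + 2.5 * 0.359
Step 3: k = 0.25 + 0.898
Step 4: k = 1.148 W/(m*K)

1.148


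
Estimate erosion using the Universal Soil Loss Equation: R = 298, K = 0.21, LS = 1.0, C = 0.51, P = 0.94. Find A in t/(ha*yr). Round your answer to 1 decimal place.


Step 1: A = R * K * LS * C * P
Step 2: R * K = 298 * 0.21 = 62.58
Step 3: (R*K) * LS = 62.58 * 1.0 = 62.58
Step 4: * C * P = 62.58 * 0.51 * 0.94 = 30.0
Step 5: A = 30.0 t/(ha*yr)

30.0


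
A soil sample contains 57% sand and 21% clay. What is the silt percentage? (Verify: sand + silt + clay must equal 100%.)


Step 1: sand + silt + clay = 100%
Step 2: silt = 100 - sand - clay
Step 3: silt = 100 - 57 - 21
Step 4: silt = 22%

22


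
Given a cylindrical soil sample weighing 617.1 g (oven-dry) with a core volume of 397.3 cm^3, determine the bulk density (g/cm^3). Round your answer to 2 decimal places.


Step 1: Identify the formula: BD = dry mass / volume
Step 2: Substitute values: BD = 617.1 / 397.3
Step 3: BD = 1.55 g/cm^3

1.55


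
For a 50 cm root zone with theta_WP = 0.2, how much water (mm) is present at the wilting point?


Step 1: Water (mm) = theta_WP * depth * 10
Step 2: Water = 0.2 * 50 * 10
Step 3: Water = 100.0 mm

100.0


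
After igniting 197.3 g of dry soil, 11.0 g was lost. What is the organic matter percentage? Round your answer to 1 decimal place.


Step 1: OM% = 100 * LOI / sample mass
Step 2: OM = 100 * 11.0 / 197.3
Step 3: OM = 5.6%

5.6


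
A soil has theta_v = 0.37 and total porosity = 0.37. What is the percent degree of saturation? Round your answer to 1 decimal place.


Step 1: S = 100 * theta_v / n
Step 2: S = 100 * 0.37 / 0.37
Step 3: S = 100.0%

100.0


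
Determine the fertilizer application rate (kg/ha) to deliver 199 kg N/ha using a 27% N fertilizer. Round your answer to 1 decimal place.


Step 1: Fertilizer rate = target N / (N content / 100)
Step 2: Rate = 199 / (27 / 100)
Step 3: Rate = 199 / 0.27
Step 4: Rate = 737.0 kg/ha

737.0


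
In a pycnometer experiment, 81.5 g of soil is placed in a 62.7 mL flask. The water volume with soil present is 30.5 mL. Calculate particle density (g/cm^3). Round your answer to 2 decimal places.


Step 1: Volume of solids = flask volume - water volume with soil
Step 2: V_solids = 62.7 - 30.5 = 32.2 mL
Step 3: Particle density = mass / V_solids = 81.5 / 32.2 = 2.53 g/cm^3

2.53


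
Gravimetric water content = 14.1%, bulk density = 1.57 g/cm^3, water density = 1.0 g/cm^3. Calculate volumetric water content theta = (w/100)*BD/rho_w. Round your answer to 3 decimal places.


Step 1: theta = (w / 100) * BD / rho_w
Step 2: theta = (14.1 / 100) * 1.57 / 1.0
Step 3: theta = 0.141 * 1.57
Step 4: theta = 0.221

0.221


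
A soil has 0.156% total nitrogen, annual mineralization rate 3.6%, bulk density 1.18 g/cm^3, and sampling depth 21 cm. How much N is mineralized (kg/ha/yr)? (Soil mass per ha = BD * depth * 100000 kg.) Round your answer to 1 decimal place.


Step 1: Soil mass per ha = BD * depth * 100000 = 1.18 * 21 * 100000 = 2478000 kg
Step 2: Total N pool = soil mass * N%/100 = 2478000 * 0.156/100 = 3865.68 kg/ha
Step 3: N mineralized = N pool * rate%/100 = 3865.68 * 3.6/100 = 139.2 kg/ha/yr

139.2


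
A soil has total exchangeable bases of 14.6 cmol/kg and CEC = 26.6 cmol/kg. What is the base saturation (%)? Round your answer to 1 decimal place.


Step 1: BS = 100 * (sum of bases) / CEC
Step 2: BS = 100 * 14.6 / 26.6
Step 3: BS = 54.9%

54.9


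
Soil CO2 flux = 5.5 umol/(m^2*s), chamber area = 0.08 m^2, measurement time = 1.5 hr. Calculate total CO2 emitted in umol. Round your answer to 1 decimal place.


Step 1: Convert time to seconds: 1.5 hr * 3600 = 5400.0 s
Step 2: Total = flux * area * time_s
Step 3: Total = 5.5 * 0.08 * 5400.0
Step 4: Total = 2376.0 umol

2376.0


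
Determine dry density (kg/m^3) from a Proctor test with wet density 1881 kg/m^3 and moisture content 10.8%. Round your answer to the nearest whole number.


Step 1: Dry density = wet density / (1 + w/100)
Step 2: Dry density = 1881 / (1 + 10.8/100)
Step 3: Dry density = 1881 / 1.108
Step 4: Dry density = 1698 kg/m^3

1698


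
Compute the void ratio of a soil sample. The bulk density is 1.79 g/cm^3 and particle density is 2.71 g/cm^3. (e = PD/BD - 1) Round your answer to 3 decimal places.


Step 1: e = PD / BD - 1
Step 2: e = 2.71 / 1.79 - 1
Step 3: e = 1.51397 - 1
Step 4: e = 0.514

0.514


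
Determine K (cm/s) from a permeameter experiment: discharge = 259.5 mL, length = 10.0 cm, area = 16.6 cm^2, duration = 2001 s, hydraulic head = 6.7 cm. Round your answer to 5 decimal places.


Step 1: K = Q * L / (A * t * h)
Step 2: Numerator = 259.5 * 10.0 = 2595.0
Step 3: Denominator = 16.6 * 2001 * 6.7 = 222551.22
Step 4: K = 2595.0 / 222551.22 = 0.01166 cm/s

0.01166


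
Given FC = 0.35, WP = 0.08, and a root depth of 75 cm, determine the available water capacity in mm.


Step 1: Available water = (FC - WP) * depth * 10
Step 2: AW = (0.35 - 0.08) * 75 * 10
Step 3: AW = 0.27 * 75 * 10
Step 4: AW = 202.5 mm

202.5


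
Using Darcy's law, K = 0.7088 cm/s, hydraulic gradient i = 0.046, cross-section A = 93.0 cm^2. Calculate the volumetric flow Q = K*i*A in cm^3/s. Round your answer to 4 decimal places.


Step 1: Apply Darcy's law: Q = K * i * A
Step 2: Q = 0.7088 * 0.046 * 93.0
Step 3: Q = 3.0322 cm^3/s

3.0322


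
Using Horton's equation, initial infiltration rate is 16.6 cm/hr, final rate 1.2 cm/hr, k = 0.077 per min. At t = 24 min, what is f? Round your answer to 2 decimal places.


Step 1: f = fc + (f0 - fc) * exp(-k * t)
Step 2: exp(-0.077 * 24) = 0.157552
Step 3: f = 1.2 + (16.6 - 1.2) * 0.157552
Step 4: f = 1.2 + 15.4 * 0.157552
Step 5: f = 3.63 cm/hr

3.63


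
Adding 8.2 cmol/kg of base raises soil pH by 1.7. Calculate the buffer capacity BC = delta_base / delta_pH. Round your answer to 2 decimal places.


Step 1: BC = change in base / change in pH
Step 2: BC = 8.2 / 1.7
Step 3: BC = 4.82 cmol/(kg*pH unit)

4.82


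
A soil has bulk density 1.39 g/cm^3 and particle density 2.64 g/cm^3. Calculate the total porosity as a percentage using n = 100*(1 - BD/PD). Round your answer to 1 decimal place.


Step 1: Formula: n = 100 * (1 - BD / PD)
Step 2: n = 100 * (1 - 1.39 / 2.64)
Step 3: n = 100 * (1 - 0.52652)
Step 4: n = 47.3%

47.3


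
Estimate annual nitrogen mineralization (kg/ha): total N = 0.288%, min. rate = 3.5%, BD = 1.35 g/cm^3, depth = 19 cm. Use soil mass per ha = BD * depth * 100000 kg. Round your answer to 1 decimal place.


Step 1: Soil mass per ha = BD * depth * 100000 = 1.35 * 19 * 100000 = 2565000 kg
Step 2: Total N pool = soil mass * N%/100 = 2565000 * 0.288/100 = 7387.2 kg/ha
Step 3: N mineralized = N pool * rate%/100 = 7387.2 * 3.5/100 = 258.6 kg/ha/yr

258.6


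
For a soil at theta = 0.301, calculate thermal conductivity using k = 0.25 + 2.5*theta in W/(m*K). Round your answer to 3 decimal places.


Step 1: k = 0.25 + 2.5 * theta
Step 2: k = 0.25 + 2.5 * 0.301
Step 3: k = 0.25 + 0.753
Step 4: k = 1.003 W/(m*K)

1.003


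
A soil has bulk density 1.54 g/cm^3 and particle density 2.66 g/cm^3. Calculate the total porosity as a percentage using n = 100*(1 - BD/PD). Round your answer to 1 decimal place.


Step 1: Formula: n = 100 * (1 - BD / PD)
Step 2: n = 100 * (1 - 1.54 / 2.66)
Step 3: n = 100 * (1 - 0.57895)
Step 4: n = 42.1%

42.1


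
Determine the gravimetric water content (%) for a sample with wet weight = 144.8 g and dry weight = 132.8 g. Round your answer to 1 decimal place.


Step 1: Water mass = wet - dry = 144.8 - 132.8 = 12.0 g
Step 2: w = 100 * water mass / dry mass
Step 3: w = 100 * 12.0 / 132.8 = 9.0%

9.0


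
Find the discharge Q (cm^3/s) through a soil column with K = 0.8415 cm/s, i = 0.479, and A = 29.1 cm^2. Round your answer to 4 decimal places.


Step 1: Apply Darcy's law: Q = K * i * A
Step 2: Q = 0.8415 * 0.479 * 29.1
Step 3: Q = 11.7296 cm^3/s

11.7296


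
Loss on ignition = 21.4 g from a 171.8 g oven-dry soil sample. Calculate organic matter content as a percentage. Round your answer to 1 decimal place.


Step 1: OM% = 100 * LOI / sample mass
Step 2: OM = 100 * 21.4 / 171.8
Step 3: OM = 12.5%

12.5


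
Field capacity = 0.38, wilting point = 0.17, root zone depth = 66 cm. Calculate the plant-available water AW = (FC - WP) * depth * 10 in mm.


Step 1: Available water = (FC - WP) * depth * 10
Step 2: AW = (0.38 - 0.17) * 66 * 10
Step 3: AW = 0.21 * 66 * 10
Step 4: AW = 138.6 mm

138.6


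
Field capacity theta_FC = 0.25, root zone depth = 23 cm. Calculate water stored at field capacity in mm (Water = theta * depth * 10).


Step 1: Water (mm) = theta_FC * depth (cm) * 10
Step 2: Water = 0.25 * 23 * 10
Step 3: Water = 57.5 mm

57.5


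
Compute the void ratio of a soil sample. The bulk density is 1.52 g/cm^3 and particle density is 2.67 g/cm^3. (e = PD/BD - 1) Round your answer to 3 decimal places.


Step 1: e = PD / BD - 1
Step 2: e = 2.67 / 1.52 - 1
Step 3: e = 1.75658 - 1
Step 4: e = 0.757

0.757


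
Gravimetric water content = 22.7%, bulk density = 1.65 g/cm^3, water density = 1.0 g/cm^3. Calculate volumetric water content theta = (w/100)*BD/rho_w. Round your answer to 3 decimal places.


Step 1: theta = (w / 100) * BD / rho_w
Step 2: theta = (22.7 / 100) * 1.65 / 1.0
Step 3: theta = 0.227 * 1.65
Step 4: theta = 0.375

0.375


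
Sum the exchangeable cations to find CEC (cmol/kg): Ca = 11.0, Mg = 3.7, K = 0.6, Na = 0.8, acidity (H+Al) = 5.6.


Step 1: CEC = Ca + Mg + K + Na + (H+Al)
Step 2: CEC = 11.0 + 3.7 + 0.6 + 0.8 + 5.6
Step 3: CEC = 21.7 cmol/kg

21.7


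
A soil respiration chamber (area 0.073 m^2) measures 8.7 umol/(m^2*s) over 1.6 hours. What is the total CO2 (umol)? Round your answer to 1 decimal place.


Step 1: Convert time to seconds: 1.6 hr * 3600 = 5760.0 s
Step 2: Total = flux * area * time_s
Step 3: Total = 8.7 * 0.073 * 5760.0
Step 4: Total = 3658.2 umol

3658.2


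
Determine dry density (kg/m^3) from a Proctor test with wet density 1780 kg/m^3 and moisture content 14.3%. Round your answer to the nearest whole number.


Step 1: Dry density = wet density / (1 + w/100)
Step 2: Dry density = 1780 / (1 + 14.3/100)
Step 3: Dry density = 1780 / 1.143
Step 4: Dry density = 1557 kg/m^3

1557


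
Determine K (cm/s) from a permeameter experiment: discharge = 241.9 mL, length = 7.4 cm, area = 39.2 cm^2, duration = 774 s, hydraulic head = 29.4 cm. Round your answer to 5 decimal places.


Step 1: K = Q * L / (A * t * h)
Step 2: Numerator = 241.9 * 7.4 = 1790.06
Step 3: Denominator = 39.2 * 774 * 29.4 = 892019.52
Step 4: K = 1790.06 / 892019.52 = 0.00201 cm/s

0.00201


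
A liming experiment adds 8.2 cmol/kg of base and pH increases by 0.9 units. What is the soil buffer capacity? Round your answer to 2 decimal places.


Step 1: BC = change in base / change in pH
Step 2: BC = 8.2 / 0.9
Step 3: BC = 9.11 cmol/(kg*pH unit)

9.11


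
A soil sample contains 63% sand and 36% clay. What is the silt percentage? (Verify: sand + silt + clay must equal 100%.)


Step 1: sand + silt + clay = 100%
Step 2: silt = 100 - sand - clay
Step 3: silt = 100 - 63 - 36
Step 4: silt = 1%

1


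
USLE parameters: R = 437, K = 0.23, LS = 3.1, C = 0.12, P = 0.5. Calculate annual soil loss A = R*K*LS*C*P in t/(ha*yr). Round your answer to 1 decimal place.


Step 1: A = R * K * LS * C * P
Step 2: R * K = 437 * 0.23 = 100.51
Step 3: (R*K) * LS = 100.51 * 3.1 = 311.581
Step 4: * C * P = 311.581 * 0.12 * 0.5 = 18.7
Step 5: A = 18.7 t/(ha*yr)

18.7


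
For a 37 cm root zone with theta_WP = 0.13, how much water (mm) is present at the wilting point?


Step 1: Water (mm) = theta_WP * depth * 10
Step 2: Water = 0.13 * 37 * 10
Step 3: Water = 48.1 mm

48.1


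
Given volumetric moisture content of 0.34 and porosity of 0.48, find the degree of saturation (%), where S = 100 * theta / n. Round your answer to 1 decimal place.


Step 1: S = 100 * theta_v / n
Step 2: S = 100 * 0.34 / 0.48
Step 3: S = 70.8%

70.8


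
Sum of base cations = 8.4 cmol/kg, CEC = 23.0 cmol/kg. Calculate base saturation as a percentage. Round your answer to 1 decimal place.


Step 1: BS = 100 * (sum of bases) / CEC
Step 2: BS = 100 * 8.4 / 23.0
Step 3: BS = 36.5%

36.5


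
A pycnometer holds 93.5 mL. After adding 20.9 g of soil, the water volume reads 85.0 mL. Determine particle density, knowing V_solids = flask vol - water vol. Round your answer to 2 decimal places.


Step 1: Volume of solids = flask volume - water volume with soil
Step 2: V_solids = 93.5 - 85.0 = 8.5 mL
Step 3: Particle density = mass / V_solids = 20.9 / 8.5 = 2.46 g/cm^3

2.46


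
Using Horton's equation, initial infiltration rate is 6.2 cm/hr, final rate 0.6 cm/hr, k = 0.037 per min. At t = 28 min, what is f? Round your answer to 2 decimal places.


Step 1: f = fc + (f0 - fc) * exp(-k * t)
Step 2: exp(-0.037 * 28) = 0.354871
Step 3: f = 0.6 + (6.2 - 0.6) * 0.354871
Step 4: f = 0.6 + 5.6 * 0.354871
Step 5: f = 2.59 cm/hr

2.59


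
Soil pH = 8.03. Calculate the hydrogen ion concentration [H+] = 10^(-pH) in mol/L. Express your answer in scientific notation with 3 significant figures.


Step 1: [H+] = 10^(-pH)
Step 2: [H+] = 10^(-8.03)
Step 3: [H+] = 9.33e-09 mol/L

9.33e-09


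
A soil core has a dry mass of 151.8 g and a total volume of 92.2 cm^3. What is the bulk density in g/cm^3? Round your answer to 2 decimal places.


Step 1: Identify the formula: BD = dry mass / volume
Step 2: Substitute values: BD = 151.8 / 92.2
Step 3: BD = 1.65 g/cm^3

1.65


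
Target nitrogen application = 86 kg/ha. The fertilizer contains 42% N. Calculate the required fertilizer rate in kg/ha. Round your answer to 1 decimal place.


Step 1: Fertilizer rate = target N / (N content / 100)
Step 2: Rate = 86 / (42 / 100)
Step 3: Rate = 86 / 0.42
Step 4: Rate = 204.8 kg/ha

204.8


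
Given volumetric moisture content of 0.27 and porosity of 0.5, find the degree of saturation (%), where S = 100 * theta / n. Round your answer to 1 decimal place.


Step 1: S = 100 * theta_v / n
Step 2: S = 100 * 0.27 / 0.5
Step 3: S = 54.0%

54.0


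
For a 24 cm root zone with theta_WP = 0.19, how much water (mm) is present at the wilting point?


Step 1: Water (mm) = theta_WP * depth * 10
Step 2: Water = 0.19 * 24 * 10
Step 3: Water = 45.6 mm

45.6


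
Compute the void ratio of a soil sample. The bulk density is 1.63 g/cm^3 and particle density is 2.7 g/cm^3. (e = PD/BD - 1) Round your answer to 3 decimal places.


Step 1: e = PD / BD - 1
Step 2: e = 2.7 / 1.63 - 1
Step 3: e = 1.65644 - 1
Step 4: e = 0.656

0.656


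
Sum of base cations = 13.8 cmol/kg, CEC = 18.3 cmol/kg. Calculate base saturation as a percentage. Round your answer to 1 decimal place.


Step 1: BS = 100 * (sum of bases) / CEC
Step 2: BS = 100 * 13.8 / 18.3
Step 3: BS = 75.4%

75.4


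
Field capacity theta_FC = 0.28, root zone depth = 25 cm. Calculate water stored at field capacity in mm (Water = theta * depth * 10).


Step 1: Water (mm) = theta_FC * depth (cm) * 10
Step 2: Water = 0.28 * 25 * 10
Step 3: Water = 70.0 mm

70.0


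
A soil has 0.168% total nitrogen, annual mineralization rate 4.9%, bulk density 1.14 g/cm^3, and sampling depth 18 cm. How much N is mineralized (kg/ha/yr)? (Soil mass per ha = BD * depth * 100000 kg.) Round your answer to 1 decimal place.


Step 1: Soil mass per ha = BD * depth * 100000 = 1.14 * 18 * 100000 = 2052000 kg
Step 2: Total N pool = soil mass * N%/100 = 2052000 * 0.168/100 = 3447.36 kg/ha
Step 3: N mineralized = N pool * rate%/100 = 3447.36 * 4.9/100 = 168.9 kg/ha/yr

168.9


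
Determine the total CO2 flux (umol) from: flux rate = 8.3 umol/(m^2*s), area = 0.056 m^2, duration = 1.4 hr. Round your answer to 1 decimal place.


Step 1: Convert time to seconds: 1.4 hr * 3600 = 5040.0 s
Step 2: Total = flux * area * time_s
Step 3: Total = 8.3 * 0.056 * 5040.0
Step 4: Total = 2342.6 umol

2342.6


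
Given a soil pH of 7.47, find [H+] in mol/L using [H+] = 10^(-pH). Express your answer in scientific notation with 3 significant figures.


Step 1: [H+] = 10^(-pH)
Step 2: [H+] = 10^(-7.47)
Step 3: [H+] = 3.39e-08 mol/L

3.39e-08


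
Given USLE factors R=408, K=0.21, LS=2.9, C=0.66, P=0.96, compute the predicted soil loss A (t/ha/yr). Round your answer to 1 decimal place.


Step 1: A = R * K * LS * C * P
Step 2: R * K = 408 * 0.21 = 85.68
Step 3: (R*K) * LS = 85.68 * 2.9 = 248.472
Step 4: * C * P = 248.472 * 0.66 * 0.96 = 157.4
Step 5: A = 157.4 t/(ha*yr)

157.4


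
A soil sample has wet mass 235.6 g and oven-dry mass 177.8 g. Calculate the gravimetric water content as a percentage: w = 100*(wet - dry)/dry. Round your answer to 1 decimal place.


Step 1: Water mass = wet - dry = 235.6 - 177.8 = 57.8 g
Step 2: w = 100 * water mass / dry mass
Step 3: w = 100 * 57.8 / 177.8 = 32.5%

32.5


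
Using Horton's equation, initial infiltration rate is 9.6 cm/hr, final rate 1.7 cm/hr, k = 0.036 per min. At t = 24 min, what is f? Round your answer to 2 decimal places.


Step 1: f = fc + (f0 - fc) * exp(-k * t)
Step 2: exp(-0.036 * 24) = 0.421473
Step 3: f = 1.7 + (9.6 - 1.7) * 0.421473
Step 4: f = 1.7 + 7.9 * 0.421473
Step 5: f = 5.03 cm/hr

5.03


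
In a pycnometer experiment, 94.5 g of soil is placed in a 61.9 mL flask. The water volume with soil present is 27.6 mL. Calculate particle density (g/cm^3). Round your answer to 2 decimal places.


Step 1: Volume of solids = flask volume - water volume with soil
Step 2: V_solids = 61.9 - 27.6 = 34.3 mL
Step 3: Particle density = mass / V_solids = 94.5 / 34.3 = 2.76 g/cm^3

2.76


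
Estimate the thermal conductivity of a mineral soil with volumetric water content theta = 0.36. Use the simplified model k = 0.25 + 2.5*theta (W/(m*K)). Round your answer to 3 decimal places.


Step 1: k = 0.25 + 2.5 * theta
Step 2: k = 0.25 + 2.5 * 0.36
Step 3: k = 0.25 + 0.9
Step 4: k = 1.15 W/(m*K)

1.15


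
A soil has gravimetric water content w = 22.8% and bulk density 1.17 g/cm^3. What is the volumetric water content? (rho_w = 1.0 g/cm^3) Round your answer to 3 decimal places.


Step 1: theta = (w / 100) * BD / rho_w
Step 2: theta = (22.8 / 100) * 1.17 / 1.0
Step 3: theta = 0.228 * 1.17
Step 4: theta = 0.267

0.267


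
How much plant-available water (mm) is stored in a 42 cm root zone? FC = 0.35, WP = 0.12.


Step 1: Available water = (FC - WP) * depth * 10
Step 2: AW = (0.35 - 0.12) * 42 * 10
Step 3: AW = 0.23 * 42 * 10
Step 4: AW = 96.6 mm

96.6


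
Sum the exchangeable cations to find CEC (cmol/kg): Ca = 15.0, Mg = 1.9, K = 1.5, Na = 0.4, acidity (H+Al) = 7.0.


Step 1: CEC = Ca + Mg + K + Na + (H+Al)
Step 2: CEC = 15.0 + 1.9 + 1.5 + 0.4 + 7.0
Step 3: CEC = 25.8 cmol/kg

25.8


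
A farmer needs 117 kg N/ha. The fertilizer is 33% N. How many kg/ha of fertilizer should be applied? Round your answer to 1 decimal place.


Step 1: Fertilizer rate = target N / (N content / 100)
Step 2: Rate = 117 / (33 / 100)
Step 3: Rate = 117 / 0.33
Step 4: Rate = 354.5 kg/ha

354.5


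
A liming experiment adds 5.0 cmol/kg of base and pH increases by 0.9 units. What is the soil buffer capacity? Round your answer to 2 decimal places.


Step 1: BC = change in base / change in pH
Step 2: BC = 5.0 / 0.9
Step 3: BC = 5.56 cmol/(kg*pH unit)

5.56


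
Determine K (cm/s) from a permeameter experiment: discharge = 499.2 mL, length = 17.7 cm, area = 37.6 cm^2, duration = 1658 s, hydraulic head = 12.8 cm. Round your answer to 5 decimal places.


Step 1: K = Q * L / (A * t * h)
Step 2: Numerator = 499.2 * 17.7 = 8835.84
Step 3: Denominator = 37.6 * 1658 * 12.8 = 797962.24
Step 4: K = 8835.84 / 797962.24 = 0.01107 cm/s

0.01107


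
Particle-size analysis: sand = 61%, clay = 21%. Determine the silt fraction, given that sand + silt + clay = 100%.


Step 1: sand + silt + clay = 100%
Step 2: silt = 100 - sand - clay
Step 3: silt = 100 - 61 - 21
Step 4: silt = 18%

18


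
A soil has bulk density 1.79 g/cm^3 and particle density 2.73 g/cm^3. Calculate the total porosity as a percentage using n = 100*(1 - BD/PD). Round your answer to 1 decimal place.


Step 1: Formula: n = 100 * (1 - BD / PD)
Step 2: n = 100 * (1 - 1.79 / 2.73)
Step 3: n = 100 * (1 - 0.65568)
Step 4: n = 34.4%

34.4


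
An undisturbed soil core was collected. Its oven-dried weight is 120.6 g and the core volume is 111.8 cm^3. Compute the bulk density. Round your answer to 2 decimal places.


Step 1: Identify the formula: BD = dry mass / volume
Step 2: Substitute values: BD = 120.6 / 111.8
Step 3: BD = 1.08 g/cm^3

1.08


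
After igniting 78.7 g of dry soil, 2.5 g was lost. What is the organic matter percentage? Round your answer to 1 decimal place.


Step 1: OM% = 100 * LOI / sample mass
Step 2: OM = 100 * 2.5 / 78.7
Step 3: OM = 3.2%

3.2


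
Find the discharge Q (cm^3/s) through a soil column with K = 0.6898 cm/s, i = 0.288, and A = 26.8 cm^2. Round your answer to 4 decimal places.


Step 1: Apply Darcy's law: Q = K * i * A
Step 2: Q = 0.6898 * 0.288 * 26.8
Step 3: Q = 5.3242 cm^3/s

5.3242


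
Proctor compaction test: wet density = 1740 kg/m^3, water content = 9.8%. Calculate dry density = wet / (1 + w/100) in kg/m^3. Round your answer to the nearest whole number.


Step 1: Dry density = wet density / (1 + w/100)
Step 2: Dry density = 1740 / (1 + 9.8/100)
Step 3: Dry density = 1740 / 1.098
Step 4: Dry density = 1585 kg/m^3

1585


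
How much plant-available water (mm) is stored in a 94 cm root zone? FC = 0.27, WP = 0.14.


Step 1: Available water = (FC - WP) * depth * 10
Step 2: AW = (0.27 - 0.14) * 94 * 10
Step 3: AW = 0.13 * 94 * 10
Step 4: AW = 122.2 mm

122.2


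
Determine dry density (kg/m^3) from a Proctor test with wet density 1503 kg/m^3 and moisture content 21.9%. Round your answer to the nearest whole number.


Step 1: Dry density = wet density / (1 + w/100)
Step 2: Dry density = 1503 / (1 + 21.9/100)
Step 3: Dry density = 1503 / 1.219
Step 4: Dry density = 1233 kg/m^3

1233


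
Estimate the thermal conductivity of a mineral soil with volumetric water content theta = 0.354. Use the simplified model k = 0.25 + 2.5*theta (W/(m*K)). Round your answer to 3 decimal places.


Step 1: k = 0.25 + 2.5 * theta
Step 2: k = 0.25 + 2.5 * 0.354
Step 3: k = 0.25 + 0.885
Step 4: k = 1.135 W/(m*K)

1.135


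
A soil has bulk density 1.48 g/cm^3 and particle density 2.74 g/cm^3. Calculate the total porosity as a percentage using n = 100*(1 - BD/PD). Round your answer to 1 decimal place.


Step 1: Formula: n = 100 * (1 - BD / PD)
Step 2: n = 100 * (1 - 1.48 / 2.74)
Step 3: n = 100 * (1 - 0.54015)
Step 4: n = 46.0%

46.0


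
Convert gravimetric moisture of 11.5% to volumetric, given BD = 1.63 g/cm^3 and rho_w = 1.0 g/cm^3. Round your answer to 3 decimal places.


Step 1: theta = (w / 100) * BD / rho_w
Step 2: theta = (11.5 / 100) * 1.63 / 1.0
Step 3: theta = 0.115 * 1.63
Step 4: theta = 0.187

0.187


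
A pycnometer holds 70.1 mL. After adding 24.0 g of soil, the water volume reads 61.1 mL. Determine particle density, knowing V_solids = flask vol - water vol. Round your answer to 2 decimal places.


Step 1: Volume of solids = flask volume - water volume with soil
Step 2: V_solids = 70.1 - 61.1 = 9.0 mL
Step 3: Particle density = mass / V_solids = 24.0 / 9.0 = 2.67 g/cm^3

2.67


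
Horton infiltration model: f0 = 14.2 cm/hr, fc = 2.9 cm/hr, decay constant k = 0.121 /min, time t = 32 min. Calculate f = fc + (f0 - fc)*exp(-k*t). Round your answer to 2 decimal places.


Step 1: f = fc + (f0 - fc) * exp(-k * t)
Step 2: exp(-0.121 * 32) = 0.020817
Step 3: f = 2.9 + (14.2 - 2.9) * 0.020817
Step 4: f = 2.9 + 11.3 * 0.020817
Step 5: f = 3.14 cm/hr

3.14


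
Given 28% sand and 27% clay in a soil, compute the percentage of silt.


Step 1: sand + silt + clay = 100%
Step 2: silt = 100 - sand - clay
Step 3: silt = 100 - 28 - 27
Step 4: silt = 45%

45


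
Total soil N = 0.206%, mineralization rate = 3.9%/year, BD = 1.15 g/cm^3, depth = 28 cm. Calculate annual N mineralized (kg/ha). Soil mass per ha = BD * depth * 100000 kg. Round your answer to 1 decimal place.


Step 1: Soil mass per ha = BD * depth * 100000 = 1.15 * 28 * 100000 = 3220000 kg
Step 2: Total N pool = soil mass * N%/100 = 3220000 * 0.206/100 = 6633.2 kg/ha
Step 3: N mineralized = N pool * rate%/100 = 6633.2 * 3.9/100 = 258.7 kg/ha/yr

258.7


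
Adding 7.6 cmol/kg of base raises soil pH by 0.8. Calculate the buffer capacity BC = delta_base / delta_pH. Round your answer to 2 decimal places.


Step 1: BC = change in base / change in pH
Step 2: BC = 7.6 / 0.8
Step 3: BC = 9.5 cmol/(kg*pH unit)

9.5


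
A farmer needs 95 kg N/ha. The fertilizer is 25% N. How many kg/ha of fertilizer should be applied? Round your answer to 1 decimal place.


Step 1: Fertilizer rate = target N / (N content / 100)
Step 2: Rate = 95 / (25 / 100)
Step 3: Rate = 95 / 0.25
Step 4: Rate = 380.0 kg/ha

380.0


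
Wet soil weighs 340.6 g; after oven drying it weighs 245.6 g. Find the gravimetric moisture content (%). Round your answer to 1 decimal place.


Step 1: Water mass = wet - dry = 340.6 - 245.6 = 95.0 g
Step 2: w = 100 * water mass / dry mass
Step 3: w = 100 * 95.0 / 245.6 = 38.7%

38.7


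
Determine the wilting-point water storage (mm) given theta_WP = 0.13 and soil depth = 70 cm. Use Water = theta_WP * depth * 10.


Step 1: Water (mm) = theta_WP * depth * 10
Step 2: Water = 0.13 * 70 * 10
Step 3: Water = 91.0 mm

91.0


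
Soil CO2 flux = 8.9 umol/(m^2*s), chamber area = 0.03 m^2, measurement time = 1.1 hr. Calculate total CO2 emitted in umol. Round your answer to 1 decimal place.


Step 1: Convert time to seconds: 1.1 hr * 3600 = 3960.0 s
Step 2: Total = flux * area * time_s
Step 3: Total = 8.9 * 0.03 * 3960.0
Step 4: Total = 1057.3 umol

1057.3


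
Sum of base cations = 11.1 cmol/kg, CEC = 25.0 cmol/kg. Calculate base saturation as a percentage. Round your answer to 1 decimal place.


Step 1: BS = 100 * (sum of bases) / CEC
Step 2: BS = 100 * 11.1 / 25.0
Step 3: BS = 44.4%

44.4


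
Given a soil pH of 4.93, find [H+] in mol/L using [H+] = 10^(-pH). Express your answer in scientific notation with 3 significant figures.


Step 1: [H+] = 10^(-pH)
Step 2: [H+] = 10^(-4.93)
Step 3: [H+] = 1.17e-05 mol/L

1.17e-05


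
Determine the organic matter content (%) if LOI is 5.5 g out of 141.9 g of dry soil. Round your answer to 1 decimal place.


Step 1: OM% = 100 * LOI / sample mass
Step 2: OM = 100 * 5.5 / 141.9
Step 3: OM = 3.9%

3.9


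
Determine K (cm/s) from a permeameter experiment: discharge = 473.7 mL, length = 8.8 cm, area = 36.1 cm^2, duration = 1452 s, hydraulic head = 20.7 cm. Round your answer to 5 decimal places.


Step 1: K = Q * L / (A * t * h)
Step 2: Numerator = 473.7 * 8.8 = 4168.56
Step 3: Denominator = 36.1 * 1452 * 20.7 = 1085036.04
Step 4: K = 4168.56 / 1085036.04 = 0.00384 cm/s

0.00384


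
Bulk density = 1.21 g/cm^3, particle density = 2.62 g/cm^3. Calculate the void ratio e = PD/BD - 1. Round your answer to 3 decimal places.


Step 1: e = PD / BD - 1
Step 2: e = 2.62 / 1.21 - 1
Step 3: e = 2.16529 - 1
Step 4: e = 1.165

1.165


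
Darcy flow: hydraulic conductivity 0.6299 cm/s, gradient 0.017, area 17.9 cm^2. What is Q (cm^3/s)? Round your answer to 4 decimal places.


Step 1: Apply Darcy's law: Q = K * i * A
Step 2: Q = 0.6299 * 0.017 * 17.9
Step 3: Q = 0.1917 cm^3/s

0.1917


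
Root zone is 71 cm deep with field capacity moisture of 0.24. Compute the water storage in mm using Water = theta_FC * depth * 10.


Step 1: Water (mm) = theta_FC * depth (cm) * 10
Step 2: Water = 0.24 * 71 * 10
Step 3: Water = 170.4 mm

170.4


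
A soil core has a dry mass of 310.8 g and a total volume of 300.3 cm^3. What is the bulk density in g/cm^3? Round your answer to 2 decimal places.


Step 1: Identify the formula: BD = dry mass / volume
Step 2: Substitute values: BD = 310.8 / 300.3
Step 3: BD = 1.03 g/cm^3

1.03


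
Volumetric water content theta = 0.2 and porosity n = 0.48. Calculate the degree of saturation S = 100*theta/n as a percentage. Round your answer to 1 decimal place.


Step 1: S = 100 * theta_v / n
Step 2: S = 100 * 0.2 / 0.48
Step 3: S = 41.7%

41.7


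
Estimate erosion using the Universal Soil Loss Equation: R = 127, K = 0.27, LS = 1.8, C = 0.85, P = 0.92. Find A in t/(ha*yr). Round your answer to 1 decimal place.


Step 1: A = R * K * LS * C * P
Step 2: R * K = 127 * 0.27 = 34.29
Step 3: (R*K) * LS = 34.29 * 1.8 = 61.722
Step 4: * C * P = 61.722 * 0.85 * 0.92 = 48.3
Step 5: A = 48.3 t/(ha*yr)

48.3


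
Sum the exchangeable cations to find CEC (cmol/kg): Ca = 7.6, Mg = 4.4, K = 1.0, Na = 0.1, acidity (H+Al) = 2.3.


Step 1: CEC = Ca + Mg + K + Na + (H+Al)
Step 2: CEC = 7.6 + 4.4 + 1.0 + 0.1 + 2.3
Step 3: CEC = 15.4 cmol/kg

15.4


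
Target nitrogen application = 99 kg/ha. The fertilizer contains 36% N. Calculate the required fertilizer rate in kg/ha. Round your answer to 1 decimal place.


Step 1: Fertilizer rate = target N / (N content / 100)
Step 2: Rate = 99 / (36 / 100)
Step 3: Rate = 99 / 0.36
Step 4: Rate = 275.0 kg/ha

275.0


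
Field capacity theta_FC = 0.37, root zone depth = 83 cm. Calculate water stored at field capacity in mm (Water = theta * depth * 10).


Step 1: Water (mm) = theta_FC * depth (cm) * 10
Step 2: Water = 0.37 * 83 * 10
Step 3: Water = 307.1 mm

307.1


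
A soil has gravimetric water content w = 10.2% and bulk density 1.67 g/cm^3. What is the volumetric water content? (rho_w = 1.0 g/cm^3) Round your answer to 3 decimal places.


Step 1: theta = (w / 100) * BD / rho_w
Step 2: theta = (10.2 / 100) * 1.67 / 1.0
Step 3: theta = 0.102 * 1.67
Step 4: theta = 0.17

0.17


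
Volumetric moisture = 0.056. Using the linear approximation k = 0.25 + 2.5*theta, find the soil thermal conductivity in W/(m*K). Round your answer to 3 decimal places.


Step 1: k = 0.25 + 2.5 * theta
Step 2: k = 0.25 + 2.5 * 0.056
Step 3: k = 0.25 + 0.14
Step 4: k = 0.39 W/(m*K)

0.39


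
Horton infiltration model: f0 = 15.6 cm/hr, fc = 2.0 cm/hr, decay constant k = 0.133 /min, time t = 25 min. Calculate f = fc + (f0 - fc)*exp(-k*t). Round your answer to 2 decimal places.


Step 1: f = fc + (f0 - fc) * exp(-k * t)
Step 2: exp(-0.133 * 25) = 0.035973
Step 3: f = 2.0 + (15.6 - 2.0) * 0.035973
Step 4: f = 2.0 + 13.6 * 0.035973
Step 5: f = 2.49 cm/hr

2.49


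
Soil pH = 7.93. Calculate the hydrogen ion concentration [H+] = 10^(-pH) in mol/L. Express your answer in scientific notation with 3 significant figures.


Step 1: [H+] = 10^(-pH)
Step 2: [H+] = 10^(-7.93)
Step 3: [H+] = 1.17e-08 mol/L

1.17e-08


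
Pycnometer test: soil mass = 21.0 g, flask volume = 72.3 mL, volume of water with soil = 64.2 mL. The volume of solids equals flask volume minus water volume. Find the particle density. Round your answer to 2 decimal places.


Step 1: Volume of solids = flask volume - water volume with soil
Step 2: V_solids = 72.3 - 64.2 = 8.1 mL
Step 3: Particle density = mass / V_solids = 21.0 / 8.1 = 2.59 g/cm^3

2.59


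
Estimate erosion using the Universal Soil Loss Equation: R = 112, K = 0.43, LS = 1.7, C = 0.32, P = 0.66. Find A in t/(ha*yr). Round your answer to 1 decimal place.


Step 1: A = R * K * LS * C * P
Step 2: R * K = 112 * 0.43 = 48.16
Step 3: (R*K) * LS = 48.16 * 1.7 = 81.872
Step 4: * C * P = 81.872 * 0.32 * 0.66 = 17.3
Step 5: A = 17.3 t/(ha*yr)

17.3


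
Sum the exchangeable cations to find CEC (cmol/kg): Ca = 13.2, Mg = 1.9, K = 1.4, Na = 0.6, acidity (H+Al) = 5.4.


Step 1: CEC = Ca + Mg + K + Na + (H+Al)
Step 2: CEC = 13.2 + 1.9 + 1.4 + 0.6 + 5.4
Step 3: CEC = 22.5 cmol/kg

22.5


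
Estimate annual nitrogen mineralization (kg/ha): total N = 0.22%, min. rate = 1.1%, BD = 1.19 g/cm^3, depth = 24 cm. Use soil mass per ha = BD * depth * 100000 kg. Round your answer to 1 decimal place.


Step 1: Soil mass per ha = BD * depth * 100000 = 1.19 * 24 * 100000 = 2856000 kg
Step 2: Total N pool = soil mass * N%/100 = 2856000 * 0.22/100 = 6283.2 kg/ha
Step 3: N mineralized = N pool * rate%/100 = 6283.2 * 1.1/100 = 69.1 kg/ha/yr

69.1


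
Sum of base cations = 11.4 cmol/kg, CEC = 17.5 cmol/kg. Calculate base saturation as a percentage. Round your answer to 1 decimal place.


Step 1: BS = 100 * (sum of bases) / CEC
Step 2: BS = 100 * 11.4 / 17.5
Step 3: BS = 65.1%

65.1


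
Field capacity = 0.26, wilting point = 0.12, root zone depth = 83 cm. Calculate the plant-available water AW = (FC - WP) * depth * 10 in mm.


Step 1: Available water = (FC - WP) * depth * 10
Step 2: AW = (0.26 - 0.12) * 83 * 10
Step 3: AW = 0.14 * 83 * 10
Step 4: AW = 116.2 mm

116.2


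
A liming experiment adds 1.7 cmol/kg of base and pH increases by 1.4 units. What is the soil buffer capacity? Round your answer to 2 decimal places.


Step 1: BC = change in base / change in pH
Step 2: BC = 1.7 / 1.4
Step 3: BC = 1.21 cmol/(kg*pH unit)

1.21


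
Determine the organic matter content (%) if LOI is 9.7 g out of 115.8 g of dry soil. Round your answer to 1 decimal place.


Step 1: OM% = 100 * LOI / sample mass
Step 2: OM = 100 * 9.7 / 115.8
Step 3: OM = 8.4%

8.4


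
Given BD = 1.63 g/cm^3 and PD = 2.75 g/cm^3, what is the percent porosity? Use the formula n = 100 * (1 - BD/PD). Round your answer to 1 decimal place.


Step 1: Formula: n = 100 * (1 - BD / PD)
Step 2: n = 100 * (1 - 1.63 / 2.75)
Step 3: n = 100 * (1 - 0.59273)
Step 4: n = 40.7%

40.7


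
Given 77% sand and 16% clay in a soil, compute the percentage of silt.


Step 1: sand + silt + clay = 100%
Step 2: silt = 100 - sand - clay
Step 3: silt = 100 - 77 - 16
Step 4: silt = 7%

7


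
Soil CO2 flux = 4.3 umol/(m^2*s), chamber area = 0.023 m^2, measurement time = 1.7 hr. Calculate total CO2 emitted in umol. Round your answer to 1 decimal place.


Step 1: Convert time to seconds: 1.7 hr * 3600 = 6120.0 s
Step 2: Total = flux * area * time_s
Step 3: Total = 4.3 * 0.023 * 6120.0
Step 4: Total = 605.3 umol

605.3


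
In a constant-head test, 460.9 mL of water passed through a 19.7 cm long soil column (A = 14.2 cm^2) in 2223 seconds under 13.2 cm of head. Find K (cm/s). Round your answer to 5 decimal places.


Step 1: K = Q * L / (A * t * h)
Step 2: Numerator = 460.9 * 19.7 = 9079.73
Step 3: Denominator = 14.2 * 2223 * 13.2 = 416679.12
Step 4: K = 9079.73 / 416679.12 = 0.02179 cm/s

0.02179


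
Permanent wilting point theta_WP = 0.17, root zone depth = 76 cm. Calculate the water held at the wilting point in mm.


Step 1: Water (mm) = theta_WP * depth * 10
Step 2: Water = 0.17 * 76 * 10
Step 3: Water = 129.2 mm

129.2


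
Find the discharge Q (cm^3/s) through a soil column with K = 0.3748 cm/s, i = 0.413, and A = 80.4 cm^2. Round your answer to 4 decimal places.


Step 1: Apply Darcy's law: Q = K * i * A
Step 2: Q = 0.3748 * 0.413 * 80.4
Step 3: Q = 12.4453 cm^3/s

12.4453


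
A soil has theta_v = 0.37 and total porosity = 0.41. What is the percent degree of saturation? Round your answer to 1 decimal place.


Step 1: S = 100 * theta_v / n
Step 2: S = 100 * 0.37 / 0.41
Step 3: S = 90.2%

90.2


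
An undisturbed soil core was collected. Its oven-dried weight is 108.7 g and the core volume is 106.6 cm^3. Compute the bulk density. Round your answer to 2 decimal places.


Step 1: Identify the formula: BD = dry mass / volume
Step 2: Substitute values: BD = 108.7 / 106.6
Step 3: BD = 1.02 g/cm^3

1.02


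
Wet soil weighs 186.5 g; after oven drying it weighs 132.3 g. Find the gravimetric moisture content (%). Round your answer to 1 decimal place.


Step 1: Water mass = wet - dry = 186.5 - 132.3 = 54.2 g
Step 2: w = 100 * water mass / dry mass
Step 3: w = 100 * 54.2 / 132.3 = 41.0%

41.0


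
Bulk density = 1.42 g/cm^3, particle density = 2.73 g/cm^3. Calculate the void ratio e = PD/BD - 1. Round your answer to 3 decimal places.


Step 1: e = PD / BD - 1
Step 2: e = 2.73 / 1.42 - 1
Step 3: e = 1.92254 - 1
Step 4: e = 0.923

0.923


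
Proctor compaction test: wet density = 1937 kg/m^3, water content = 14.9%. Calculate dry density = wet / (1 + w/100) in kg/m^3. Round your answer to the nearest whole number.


Step 1: Dry density = wet density / (1 + w/100)
Step 2: Dry density = 1937 / (1 + 14.9/100)
Step 3: Dry density = 1937 / 1.149
Step 4: Dry density = 1686 kg/m^3

1686


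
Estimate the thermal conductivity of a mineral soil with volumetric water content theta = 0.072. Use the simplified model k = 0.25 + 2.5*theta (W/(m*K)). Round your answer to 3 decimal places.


Step 1: k = 0.25 + 2.5 * theta
Step 2: k = 0.25 + 2.5 * 0.072
Step 3: k = 0.25 + 0.18
Step 4: k = 0.43 W/(m*K)

0.43


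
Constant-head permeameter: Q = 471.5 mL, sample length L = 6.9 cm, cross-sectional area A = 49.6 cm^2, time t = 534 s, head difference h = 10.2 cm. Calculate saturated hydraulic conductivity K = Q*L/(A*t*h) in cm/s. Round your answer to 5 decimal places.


Step 1: K = Q * L / (A * t * h)
Step 2: Numerator = 471.5 * 6.9 = 3253.35
Step 3: Denominator = 49.6 * 534 * 10.2 = 270161.28
Step 4: K = 3253.35 / 270161.28 = 0.01204 cm/s

0.01204


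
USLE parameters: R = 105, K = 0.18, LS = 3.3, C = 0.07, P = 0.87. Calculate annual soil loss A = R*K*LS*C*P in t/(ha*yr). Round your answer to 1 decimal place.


Step 1: A = R * K * LS * C * P
Step 2: R * K = 105 * 0.18 = 18.9
Step 3: (R*K) * LS = 18.9 * 3.3 = 62.37
Step 4: * C * P = 62.37 * 0.07 * 0.87 = 3.8
Step 5: A = 3.8 t/(ha*yr)

3.8


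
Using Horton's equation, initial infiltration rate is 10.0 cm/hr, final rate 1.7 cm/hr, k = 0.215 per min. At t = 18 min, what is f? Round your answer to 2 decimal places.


Step 1: f = fc + (f0 - fc) * exp(-k * t)
Step 2: exp(-0.215 * 18) = 0.020858
Step 3: f = 1.7 + (10.0 - 1.7) * 0.020858
Step 4: f = 1.7 + 8.3 * 0.020858
Step 5: f = 1.87 cm/hr

1.87


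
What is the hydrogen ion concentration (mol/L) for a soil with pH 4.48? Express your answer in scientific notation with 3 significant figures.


Step 1: [H+] = 10^(-pH)
Step 2: [H+] = 10^(-4.48)
Step 3: [H+] = 3.31e-05 mol/L

3.31e-05


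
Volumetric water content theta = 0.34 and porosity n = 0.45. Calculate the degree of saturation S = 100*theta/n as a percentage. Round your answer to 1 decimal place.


Step 1: S = 100 * theta_v / n
Step 2: S = 100 * 0.34 / 0.45
Step 3: S = 75.6%

75.6


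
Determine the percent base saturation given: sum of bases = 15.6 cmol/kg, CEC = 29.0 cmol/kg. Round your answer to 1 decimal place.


Step 1: BS = 100 * (sum of bases) / CEC
Step 2: BS = 100 * 15.6 / 29.0
Step 3: BS = 53.8%

53.8


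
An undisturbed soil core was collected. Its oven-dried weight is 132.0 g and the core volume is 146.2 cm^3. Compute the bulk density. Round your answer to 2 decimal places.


Step 1: Identify the formula: BD = dry mass / volume
Step 2: Substitute values: BD = 132.0 / 146.2
Step 3: BD = 0.9 g/cm^3

0.9


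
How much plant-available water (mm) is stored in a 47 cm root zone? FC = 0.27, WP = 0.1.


Step 1: Available water = (FC - WP) * depth * 10
Step 2: AW = (0.27 - 0.1) * 47 * 10
Step 3: AW = 0.17 * 47 * 10
Step 4: AW = 79.9 mm

79.9


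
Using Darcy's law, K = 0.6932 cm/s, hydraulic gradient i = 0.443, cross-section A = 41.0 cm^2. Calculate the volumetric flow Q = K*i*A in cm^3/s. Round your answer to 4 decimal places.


Step 1: Apply Darcy's law: Q = K * i * A
Step 2: Q = 0.6932 * 0.443 * 41.0
Step 3: Q = 12.5906 cm^3/s

12.5906
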